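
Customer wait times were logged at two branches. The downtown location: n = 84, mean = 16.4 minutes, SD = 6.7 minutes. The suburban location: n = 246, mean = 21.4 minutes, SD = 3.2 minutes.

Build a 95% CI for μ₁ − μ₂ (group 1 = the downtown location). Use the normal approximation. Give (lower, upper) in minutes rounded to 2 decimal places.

Standard errors of each mean: 6.7/√84 = 0.7310 and 3.2/√246 = 0.2040.
SE(x̄₁ − x̄₂) = √(0.7310² + 0.2040²) = 0.7589 for independent samples with unequal variances.
With z* = 1.960, the margin is 1.960 × 0.7589 = 1.4874.
x̄₁ − x̄₂ = 16.4 − 21.4 = -5.0000; the interval is -5.0000 ± 1.4874 = (-6.49, -3.51).

(-6.49, -3.51)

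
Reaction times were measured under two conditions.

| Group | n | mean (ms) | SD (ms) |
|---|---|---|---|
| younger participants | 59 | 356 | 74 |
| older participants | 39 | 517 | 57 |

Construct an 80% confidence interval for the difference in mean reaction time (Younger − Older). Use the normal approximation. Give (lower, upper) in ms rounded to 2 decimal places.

(-178.01, -143.99)

Standard errors of each mean: 74/√59 = 9.6340 and 57/√39 = 9.1273.
SE(x̄₁ − x̄₂) = √(9.6340² + 9.1273²) = 13.2711 for independent samples with unequal variances.
With z* = 1.282, the margin is 1.282 × 13.2711 = 17.0136.
x̄₁ − x̄₂ = 356 − 517 = -161.0000; the interval is -161.0000 ± 17.0136 = (-178.01, -143.99).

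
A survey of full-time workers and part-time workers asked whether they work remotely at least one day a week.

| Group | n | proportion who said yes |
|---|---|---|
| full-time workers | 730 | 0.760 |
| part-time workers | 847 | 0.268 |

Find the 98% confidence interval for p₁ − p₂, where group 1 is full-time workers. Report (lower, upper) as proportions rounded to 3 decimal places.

(0.441, 0.543)

Each SE is √(p̂(1−p̂)/n): √(0.7600·0.2400/730) = 0.01581 and √(0.2680·0.7320/847) = 0.01522.
SE(p̂₁ − p̂₂) = √(SE₁² + SE₂²) = √(0.0002499561 + 0.0002316484) = 0.02195, since the two samples are independent.
At 98% confidence z* = 2.326; margin = 2.326 × 0.02195 = 0.05106.
The difference is 0.7600 − 0.2680 = 0.4920, so the interval is 0.4920 ± 0.05106 = (0.441, 0.543).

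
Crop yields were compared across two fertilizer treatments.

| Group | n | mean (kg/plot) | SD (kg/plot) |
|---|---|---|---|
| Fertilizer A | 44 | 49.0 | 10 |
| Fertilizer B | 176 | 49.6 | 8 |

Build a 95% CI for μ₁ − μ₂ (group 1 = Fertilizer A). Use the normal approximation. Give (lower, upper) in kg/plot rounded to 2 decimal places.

(-3.78, 2.58)

SE₁ = s₁/√n₁ = 10/√44 = 1.5076; SE₂ = 8/√176 = 0.6030.
Independent samples, unequal variances: SE_diff = √(SE₁² + SE₂²) = √(2.27285776 + 0.363609) = 1.6237.
z* = 1.960, so margin of error = 1.960 × 1.6237 = 3.1825.
Difference in means = 49.0 − 49.6 = -0.6000.
-0.6000 ± 3.1825 → (-3.78, 2.58).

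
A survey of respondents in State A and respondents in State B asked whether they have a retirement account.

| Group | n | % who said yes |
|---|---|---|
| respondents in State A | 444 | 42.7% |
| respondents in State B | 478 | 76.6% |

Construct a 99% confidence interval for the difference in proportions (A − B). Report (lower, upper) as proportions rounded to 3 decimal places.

(-0.417, -0.261)

SE₁ = √(p̂₁(1−p̂₁)/n₁) = √(0.4270·0.5730/444) = 0.02347; SE₂ = √(0.7660·0.2340/478) = 0.01936.
Independent samples: SE of the difference = √(SE₁² + SE₂²) = √(0.0005508409 + 0.0003748096) = 0.03042.
z* for 99% confidence is 2.576, so the margin of error is 2.576 × 0.03042 = 0.07836.
Point estimate p̂₁ − p̂₂ = 0.4270 − 0.7660 = -0.3390.
-0.3390 ± 0.07836 → (-0.417, -0.261).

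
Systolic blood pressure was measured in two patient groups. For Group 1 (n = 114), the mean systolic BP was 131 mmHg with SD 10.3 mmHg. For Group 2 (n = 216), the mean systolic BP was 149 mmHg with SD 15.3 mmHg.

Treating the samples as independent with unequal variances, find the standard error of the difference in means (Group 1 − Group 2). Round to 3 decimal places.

Per-group SEs: s₁/√n₁ = 10.3/√114 = 0.9647, s₂/√n₂ = 15.3/√216 = 1.0410.
Unpooled SE of the difference: √(0.93064609 + 1.083681) = 1.4193.

1.419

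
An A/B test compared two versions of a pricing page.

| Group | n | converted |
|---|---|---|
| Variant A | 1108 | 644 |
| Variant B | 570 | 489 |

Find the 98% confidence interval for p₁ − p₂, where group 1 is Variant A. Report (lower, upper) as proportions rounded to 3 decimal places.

p̂₁ = 644/1108 = 0.5812 and p̂₂ = 489/570 = 0.8579.
SE₁ = √(p̂₁(1−p̂₁)/n₁) = √(0.5812·0.4188/1108) = 0.01482; SE₂ = √(0.8579·0.1421/570) = 0.01462.
Independent samples: SE of the difference = √(SE₁² + SE₂²) = √(0.0002196324 + 0.0002137444) = 0.02082.
z* for 98% confidence is 2.326, so the margin of error is 2.326 × 0.02082 = 0.04843.
Point estimate p̂₁ − p̂₂ = 0.5812 − 0.8579 = -0.2767.
-0.2767 ± 0.04843 → (-0.325, -0.228).

(-0.325, -0.228)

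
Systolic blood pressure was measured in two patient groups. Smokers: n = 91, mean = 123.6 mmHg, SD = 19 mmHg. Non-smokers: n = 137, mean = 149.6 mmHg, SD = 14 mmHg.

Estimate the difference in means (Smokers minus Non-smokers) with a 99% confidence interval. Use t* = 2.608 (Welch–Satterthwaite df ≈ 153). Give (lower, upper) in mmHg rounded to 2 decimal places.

(-32.06, -19.94)

SE₁ = s₁/√n₁ = 19/√91 = 1.9917; SE₂ = 14/√137 = 1.1961.
Independent samples, unequal variances: SE_diff = √(SE₁² + SE₂²) = √(3.96686889 + 1.43065521) = 2.3233.
t* = 2.608, so margin of error = 2.608 × 2.3233 = 6.0592.
Difference in means = 123.6 − 149.6 = -26.0000.
-26.0000 ± 6.0592 → (-32.06, -19.94).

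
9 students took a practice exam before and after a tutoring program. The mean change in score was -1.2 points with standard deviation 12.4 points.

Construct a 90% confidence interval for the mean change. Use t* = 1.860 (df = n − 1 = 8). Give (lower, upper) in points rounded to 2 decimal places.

(-8.89, 6.49)

Paired design: SE = s_d/√n = 12.4/√9 = 4.1333.
t* = 1.860; margin of error = 1.860 × 4.1333 = 7.6879.
-1.2 ± 7.6879 → (-8.89, 6.49).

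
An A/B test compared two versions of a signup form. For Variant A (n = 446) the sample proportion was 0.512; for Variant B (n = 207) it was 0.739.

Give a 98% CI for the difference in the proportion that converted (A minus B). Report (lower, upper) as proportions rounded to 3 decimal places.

SE₁ = √(p̂₁(1−p̂₁)/n₁) = √(0.5120·0.4880/446) = 0.02367; SE₂ = √(0.7390·0.2610/207) = 0.03053.
Independent samples: SE of the difference = √(SE₁² + SE₂²) = √(0.0005602689 + 0.0009320809) = 0.03863.
z* for 98% confidence is 2.326, so the margin of error is 2.326 × 0.03863 = 0.08985.
Point estimate p̂₁ − p̂₂ = 0.5120 − 0.7390 = -0.2270.
-0.2270 ± 0.08985 → (-0.317, -0.137).

(-0.317, -0.137)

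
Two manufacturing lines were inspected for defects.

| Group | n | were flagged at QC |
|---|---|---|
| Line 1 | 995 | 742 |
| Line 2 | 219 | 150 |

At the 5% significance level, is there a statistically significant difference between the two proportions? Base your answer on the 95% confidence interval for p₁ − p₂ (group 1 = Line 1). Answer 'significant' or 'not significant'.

not significant

p̂₁ = 742/995 = 0.7457 and p̂₂ = 150/219 = 0.6849.
SE₁ = √(p̂₁(1−p̂₁)/n₁) = √(0.7457·0.2543/995) = 0.01381; SE₂ = √(0.6849·0.3151/219) = 0.03139.
Independent samples: SE of the difference = √(SE₁² + SE₂²) = √(0.0001907161 + 0.0009853321) = 0.03429.
z* for 95% confidence is 1.960, so the margin of error is 1.960 × 0.03429 = 0.06721.
Point estimate p̂₁ − p̂₂ = 0.7457 − 0.6849 = 0.0608.
0.0608 ± 0.06721 → (-0.00641, 0.12801).
The interval (-0.00641, 0.12801) contains 0, so the difference is not significant.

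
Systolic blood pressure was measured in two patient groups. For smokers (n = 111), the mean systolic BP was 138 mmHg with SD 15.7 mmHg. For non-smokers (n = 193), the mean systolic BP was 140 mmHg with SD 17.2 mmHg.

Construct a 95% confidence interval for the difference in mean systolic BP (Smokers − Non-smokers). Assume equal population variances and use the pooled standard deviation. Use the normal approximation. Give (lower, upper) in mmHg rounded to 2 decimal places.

(-5.89, 1.89)

s_p = √[((n₁−1)s₁² + (n₂−1)s₂²)/(n₁+n₂−2)] = √[(110·15.7² + 192·17.2²)/302] = 16.6693.
SE = 16.6693·√(1/111 + 1/193) = 1.9857.
With z* = 1.960, margin = 1.960 × 1.9857 = 3.8920.
x̄₁ − x̄₂ = 138 − 140 = -2.0000; interval -2.0000 ± 3.8920 = (-5.89, 1.89).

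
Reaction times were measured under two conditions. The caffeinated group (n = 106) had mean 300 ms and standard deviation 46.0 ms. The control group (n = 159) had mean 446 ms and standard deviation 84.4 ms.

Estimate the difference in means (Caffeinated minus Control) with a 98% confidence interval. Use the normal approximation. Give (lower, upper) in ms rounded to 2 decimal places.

(-164.72, -127.28)

SE₁ = s₁/√n₁ = 46.0/√106 = 4.4679; SE₂ = 84.4/√159 = 6.6934.
Independent samples, unequal variances: SE_diff = √(SE₁² + SE₂²) = √(19.96213041 + 44.80160356) = 8.0476.
z* = 2.326, so margin of error = 2.326 × 8.0476 = 18.7187.
Difference in means = 300 − 446 = -146.0000.
-146.0000 ± 18.7187 → (-164.72, -127.28).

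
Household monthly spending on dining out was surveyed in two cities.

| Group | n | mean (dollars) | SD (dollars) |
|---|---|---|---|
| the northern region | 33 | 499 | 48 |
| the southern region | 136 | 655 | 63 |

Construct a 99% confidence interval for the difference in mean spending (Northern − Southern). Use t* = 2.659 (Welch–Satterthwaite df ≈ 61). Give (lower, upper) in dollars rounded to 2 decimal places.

Per-group SEs: s₁/√n₁ = 48/√33 = 8.3557, s₂/√n₂ = 63/√136 = 5.4022.
Unpooled SE of the difference: √(69.81772249 + 29.18376484) = 9.9499.
Margin of error = t* · SE = 2.659 × 9.9499 = 26.4568.
x̄₁ − x̄₂ = 499 − 655 = -156.0000.
CI: -156.0000 ± 26.4568 = (-182.46, -129.54).

(-182.46, -129.54)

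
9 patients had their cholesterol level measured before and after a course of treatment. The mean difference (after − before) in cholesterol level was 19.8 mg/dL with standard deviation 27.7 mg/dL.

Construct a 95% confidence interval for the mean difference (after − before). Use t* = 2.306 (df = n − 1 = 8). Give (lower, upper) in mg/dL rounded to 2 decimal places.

Paired design: SE = s_d/√n = 27.7/√9 = 9.2333.
t* = 2.306; margin of error = 2.306 × 9.2333 = 21.2920.
19.8 ± 21.2920 → (-1.49, 41.09).

(-1.49, 41.09)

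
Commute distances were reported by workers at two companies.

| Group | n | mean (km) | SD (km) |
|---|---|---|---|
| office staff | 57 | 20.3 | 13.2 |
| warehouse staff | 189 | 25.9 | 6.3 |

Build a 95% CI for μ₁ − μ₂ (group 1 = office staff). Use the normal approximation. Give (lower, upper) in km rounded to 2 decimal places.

SE₁ = s₁/√n₁ = 13.2/√57 = 1.7484; SE₂ = 6.3/√189 = 0.4583.
Independent samples, unequal variances: SE_diff = √(SE₁² + SE₂²) = √(3.05690256 + 0.21003889) = 1.8075.
z* = 1.960, so margin of error = 1.960 × 1.8075 = 3.5427.
Difference in means = 20.3 − 25.9 = -5.6000.
-5.6000 ± 3.5427 → (-9.14, -2.06).

(-9.14, -2.06)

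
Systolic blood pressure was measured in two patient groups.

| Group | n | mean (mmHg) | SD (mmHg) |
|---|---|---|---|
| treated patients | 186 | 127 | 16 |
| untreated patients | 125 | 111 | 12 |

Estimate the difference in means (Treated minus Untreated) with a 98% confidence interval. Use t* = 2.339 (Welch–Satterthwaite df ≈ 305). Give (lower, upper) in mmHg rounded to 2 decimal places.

SE₁ = s₁/√n₁ = 16/√186 = 1.1732; SE₂ = 12/√125 = 1.0733.
Independent samples, unequal variances: SE_diff = √(SE₁² + SE₂²) = √(1.37639824 + 1.15197289) = 1.5901.
t* = 2.339, so margin of error = 2.339 × 1.5901 = 3.7192.
Difference in means = 127 − 111 = 16.0000.
16.0000 ± 3.7192 → (12.28, 19.72).

(12.28, 19.72)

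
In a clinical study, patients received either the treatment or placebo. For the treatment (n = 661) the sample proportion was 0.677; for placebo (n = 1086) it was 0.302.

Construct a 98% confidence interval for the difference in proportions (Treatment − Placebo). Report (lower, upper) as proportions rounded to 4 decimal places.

(0.3217, 0.4283)

The two standard errors are √(0.6770×0.3230/661) = 0.01819 and √(0.3020×0.6980/1086) = 0.01393.
Because the samples are independent, SE_diff = √(0.01819² + 0.01393²) = 0.02291.
Using z* = 2.326 for 98%, ME = 2.326 × 0.02291 = 0.05329.
p̂₁ − p̂₂ = 0.3750; interval 0.3750 ± 0.05329 gives (0.3217, 0.4283).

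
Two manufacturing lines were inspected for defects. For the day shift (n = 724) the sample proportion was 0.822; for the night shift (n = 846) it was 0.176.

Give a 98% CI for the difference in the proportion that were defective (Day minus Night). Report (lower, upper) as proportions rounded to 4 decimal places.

(0.6010, 0.6910)

The two standard errors are √(0.8220×0.1780/724) = 0.01422 and √(0.1760×0.8240/846) = 0.01309.
Because the samples are independent, SE_diff = √(0.01422² + 0.01309²) = 0.01933.
Using z* = 2.326 for 98%, ME = 2.326 × 0.01933 = 0.04496.
p̂₁ − p̂₂ = 0.6460; interval 0.6460 ± 0.04496 gives (0.6010, 0.6910).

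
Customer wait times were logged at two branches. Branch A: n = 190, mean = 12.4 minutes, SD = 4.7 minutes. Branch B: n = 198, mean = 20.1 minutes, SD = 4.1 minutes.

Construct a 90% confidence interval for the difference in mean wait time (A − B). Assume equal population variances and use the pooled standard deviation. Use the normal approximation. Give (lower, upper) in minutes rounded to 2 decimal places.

(-8.44, -6.96)

Pooled variance s_p² = [189·4.7² + 197·4.1²] / (190+198−2) = 19.3953, so s_p = 4.4040.
SE_diff = s_p·√(1/n₁ + 1/n₂) = 4.4040·√(1/190 + 1/198) = 0.4473.
z* = 1.645; margin = 1.645 × 0.4473 = 0.7358.
Difference = 12.4 − 20.1 = -7.7000.
-7.7000 ± 0.7358 → (-8.44, -6.96).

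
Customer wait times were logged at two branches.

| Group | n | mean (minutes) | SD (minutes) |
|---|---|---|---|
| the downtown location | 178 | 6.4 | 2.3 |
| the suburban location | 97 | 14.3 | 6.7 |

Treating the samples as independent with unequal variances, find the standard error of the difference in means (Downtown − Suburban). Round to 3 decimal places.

SE₁ = s₁/√n₁ = 2.3/√178 = 0.1724; SE₂ = 6.7/√97 = 0.6803.
Independent samples, unequal variances: SE_diff = √(SE₁² + SE₂²) = √(0.02972176 + 0.46280809) = 0.7018.

0.702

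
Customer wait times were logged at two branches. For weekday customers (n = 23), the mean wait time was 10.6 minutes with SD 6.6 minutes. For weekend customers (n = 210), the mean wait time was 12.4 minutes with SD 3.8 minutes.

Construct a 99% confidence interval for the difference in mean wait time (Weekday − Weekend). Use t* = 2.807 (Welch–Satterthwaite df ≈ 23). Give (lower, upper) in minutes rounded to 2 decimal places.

(-5.73, 2.13)

SE₁ = s₁/√n₁ = 6.6/√23 = 1.3762; SE₂ = 3.8/√210 = 0.2622.
Independent samples, unequal variances: SE_diff = √(SE₁² + SE₂²) = √(1.89392644 + 0.06874884) = 1.4010.
t* = 2.807, so margin of error = 2.807 × 1.4010 = 3.9326.
Difference in means = 10.6 − 12.4 = -1.8000.
-1.8000 ± 3.9326 → (-5.73, 2.13).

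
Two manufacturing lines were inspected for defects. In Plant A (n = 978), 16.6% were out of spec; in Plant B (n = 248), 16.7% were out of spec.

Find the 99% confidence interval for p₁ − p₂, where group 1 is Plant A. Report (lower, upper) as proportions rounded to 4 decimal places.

Each SE is √(p̂(1−p̂)/n): √(0.1660·0.8340/978) = 0.01190 and √(0.1670·0.8330/248) = 0.02368.
SE(p̂₁ − p̂₂) = √(SE₁² + SE₂²) = √(0.00014161 + 0.0005607424) = 0.02650, since the two samples are independent.
At 99% confidence z* = 2.576; margin = 2.576 × 0.02650 = 0.06826.
The difference is 0.1660 − 0.1670 = -0.0010, so the interval is -0.0010 ± 0.06826 = (-0.0693, 0.0673).

(-0.0693, 0.0673)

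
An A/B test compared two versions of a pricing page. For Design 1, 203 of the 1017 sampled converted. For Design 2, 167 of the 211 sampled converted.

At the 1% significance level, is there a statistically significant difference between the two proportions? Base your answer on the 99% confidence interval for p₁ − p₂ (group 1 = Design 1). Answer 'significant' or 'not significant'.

p̂₁ = 203/1017 = 0.1996 and p̂₂ = 167/211 = 0.7915.
SE₁ = √(p̂₁(1−p̂₁)/n₁) = √(0.1996·0.8004/1017) = 0.01253; SE₂ = √(0.7915·0.2085/211) = 0.02797.
Independent samples: SE of the difference = √(SE₁² + SE₂²) = √(0.0001570009 + 0.0007823209) = 0.03065.
z* for 99% confidence is 2.576, so the margin of error is 2.576 × 0.03065 = 0.07895.
Point estimate p̂₁ − p̂₂ = 0.1996 − 0.7915 = -0.5919.
-0.5919 ± 0.07895 → (-0.67085, -0.51295).
The interval (-0.67085, -0.51295) does not contain 0, so the difference is significant.

significant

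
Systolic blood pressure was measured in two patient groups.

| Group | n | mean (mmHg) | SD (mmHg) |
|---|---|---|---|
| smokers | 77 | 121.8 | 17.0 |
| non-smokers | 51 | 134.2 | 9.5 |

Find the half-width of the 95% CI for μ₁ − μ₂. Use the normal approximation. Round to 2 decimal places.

Standard errors of each mean: 17.0/√77 = 1.9373 and 9.5/√51 = 1.3303.
SE(x̄₁ − x̄₂) = √(1.9373² + 1.3303²) = 2.3501 for independent samples with unequal variances.
With z* = 1.960, the margin is 1.960 × 2.3501 = 4.6062.

4.61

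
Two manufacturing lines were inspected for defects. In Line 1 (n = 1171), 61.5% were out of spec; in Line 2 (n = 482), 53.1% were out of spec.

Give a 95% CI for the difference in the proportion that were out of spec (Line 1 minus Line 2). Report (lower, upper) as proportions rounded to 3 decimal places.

(0.031, 0.137)

The two standard errors are √(0.6150×0.3850/1171) = 0.01422 and √(0.5310×0.4690/482) = 0.02273.
Because the samples are independent, SE_diff = √(0.01422² + 0.02273²) = 0.02681.
Using z* = 1.960 for 95%, ME = 1.960 × 0.02681 = 0.05255.
p̂₁ − p̂₂ = 0.0840; interval 0.0840 ± 0.05255 gives (0.031, 0.137).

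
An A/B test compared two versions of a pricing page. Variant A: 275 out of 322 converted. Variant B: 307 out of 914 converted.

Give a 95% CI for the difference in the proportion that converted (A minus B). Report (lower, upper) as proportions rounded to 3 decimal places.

First, p̂₁ = 275/322 = 0.8540; p̂₂ = 307/914 = 0.3359.
The two standard errors are √(0.8540×0.1460/322) = 0.01968 and √(0.3359×0.6641/914) = 0.01562.
Because the samples are independent, SE_diff = √(0.01968² + 0.01562²) = 0.02513.
Using z* = 1.960 for 95%, ME = 1.960 × 0.02513 = 0.04925.
p̂₁ − p̂₂ = 0.5181; interval 0.5181 ± 0.04925 gives (0.469, 0.567).

(0.469, 0.567)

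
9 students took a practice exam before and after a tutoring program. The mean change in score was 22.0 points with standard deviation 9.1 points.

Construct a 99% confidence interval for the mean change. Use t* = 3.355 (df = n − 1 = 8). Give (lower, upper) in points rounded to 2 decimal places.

(11.82, 32.18)

Paired design: SE = s_d/√n = 9.1/√9 = 3.0333.
t* = 3.355; margin of error = 3.355 × 3.0333 = 10.1767.
22.0 ± 10.1767 → (11.82, 32.18).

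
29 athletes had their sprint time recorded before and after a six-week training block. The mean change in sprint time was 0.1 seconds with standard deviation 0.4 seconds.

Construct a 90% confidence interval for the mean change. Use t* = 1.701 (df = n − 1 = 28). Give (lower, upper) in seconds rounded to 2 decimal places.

This is a matched-pairs design, so SE = s_d/√n = 0.4/√29 = 0.0743.
Margin = 1.701 × 0.0743 = 0.1264; the interval is 0.1 ± 0.1264 = (-0.03, 0.23).

(-0.03, 0.23)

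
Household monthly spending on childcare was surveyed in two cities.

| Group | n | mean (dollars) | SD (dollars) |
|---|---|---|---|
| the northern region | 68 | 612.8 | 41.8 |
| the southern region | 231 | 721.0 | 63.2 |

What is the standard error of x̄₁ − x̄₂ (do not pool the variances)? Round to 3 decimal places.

6.556

SE₁ = s₁/√n₁ = 41.8/√68 = 5.0690; SE₂ = 63.2/√231 = 4.1583.
Independent samples, unequal variances: SE_diff = √(SE₁² + SE₂²) = √(25.694761 + 17.29145889) = 6.5564.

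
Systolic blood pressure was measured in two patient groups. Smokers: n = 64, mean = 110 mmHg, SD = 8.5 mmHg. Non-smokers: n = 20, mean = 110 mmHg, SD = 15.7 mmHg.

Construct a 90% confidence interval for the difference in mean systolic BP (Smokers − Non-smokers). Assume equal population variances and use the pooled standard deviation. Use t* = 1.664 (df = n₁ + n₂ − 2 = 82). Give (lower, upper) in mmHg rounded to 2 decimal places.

Pooled variance s_p² = [63·8.5² + 19·15.7²] / (64+20−2) = 112.6227, so s_p = 10.6124.
SE_diff = s_p·√(1/n₁ + 1/n₂) = 10.6124·√(1/64 + 1/20) = 2.7186.
t* = 1.664; margin = 1.664 × 2.7186 = 4.5238.
Difference = 110 − 110 = 0.0000.
0.0000 ± 4.5238 → (-4.52, 4.52).

(-4.52, 4.52)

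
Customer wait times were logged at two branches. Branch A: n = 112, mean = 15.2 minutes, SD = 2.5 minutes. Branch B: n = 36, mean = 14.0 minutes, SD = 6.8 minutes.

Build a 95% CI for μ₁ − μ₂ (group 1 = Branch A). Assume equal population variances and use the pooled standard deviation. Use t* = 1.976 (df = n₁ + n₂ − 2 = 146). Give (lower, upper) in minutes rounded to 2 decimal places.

s_p = √[((n₁−1)s₁² + (n₂−1)s₂²)/(n₁+n₂−2)] = √[(111·2.5² + 35·6.8²)/146] = 3.9795.
SE = 3.9795·√(1/112 + 1/36) = 0.7624.
With t* = 1.976, margin = 1.976 × 0.7624 = 1.5065.
x̄₁ − x̄₂ = 15.2 − 14.0 = 1.2000; interval 1.2000 ± 1.5065 = (-0.31, 2.71).

(-0.31, 2.71)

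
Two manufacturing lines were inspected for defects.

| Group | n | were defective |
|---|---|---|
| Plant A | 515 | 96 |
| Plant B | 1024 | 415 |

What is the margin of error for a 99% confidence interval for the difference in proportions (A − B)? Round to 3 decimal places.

0.059

Sample proportions: 96/515 = 0.1864, 415/1024 = 0.4053.
Each SE is √(p̂(1−p̂)/n): √(0.1864·0.8136/515) = 0.01716 and √(0.4053·0.5947/1024) = 0.01534.
SE(p̂₁ − p̂₂) = √(SE₁² + SE₂²) = √(0.0002944656 + 0.0002353156) = 0.02302, since the two samples are independent.
At 99% confidence z* = 2.576; margin = 2.576 × 0.02302 = 0.05930.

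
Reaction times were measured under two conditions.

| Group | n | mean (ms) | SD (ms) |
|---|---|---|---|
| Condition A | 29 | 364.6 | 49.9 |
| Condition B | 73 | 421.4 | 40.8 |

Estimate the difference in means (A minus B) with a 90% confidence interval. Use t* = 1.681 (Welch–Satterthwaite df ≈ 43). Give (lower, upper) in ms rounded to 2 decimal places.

(-74.32, -39.28)

Per-group SEs: s₁/√n₁ = 49.9/√29 = 9.2662, s₂/√n₂ = 40.8/√73 = 4.7753.
Unpooled SE of the difference: √(85.86246244 + 22.80349009) = 10.4243.
Margin of error = t* · SE = 1.681 × 10.4243 = 17.5232.
x̄₁ − x̄₂ = 364.6 − 421.4 = -56.8000.
CI: -56.8000 ± 17.5232 = (-74.32, -39.28).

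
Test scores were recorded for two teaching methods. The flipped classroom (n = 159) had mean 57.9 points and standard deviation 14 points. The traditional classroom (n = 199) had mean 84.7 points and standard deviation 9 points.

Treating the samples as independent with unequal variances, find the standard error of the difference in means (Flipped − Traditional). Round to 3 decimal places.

SE₁ = s₁/√n₁ = 14/√159 = 1.1103; SE₂ = 9/√199 = 0.6380.
Independent samples, unequal variances: SE_diff = √(SE₁² + SE₂²) = √(1.23276609 + 0.407044) = 1.2806.

1.281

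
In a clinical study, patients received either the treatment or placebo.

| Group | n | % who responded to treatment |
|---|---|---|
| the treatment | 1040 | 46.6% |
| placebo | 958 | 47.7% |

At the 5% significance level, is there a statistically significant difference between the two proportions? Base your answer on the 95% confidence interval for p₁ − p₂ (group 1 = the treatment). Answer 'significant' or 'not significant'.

Each SE is √(p̂(1−p̂)/n): √(0.4660·0.5340/1040) = 0.01547 and √(0.4770·0.5230/958) = 0.01614.
SE(p̂₁ − p̂₂) = √(SE₁² + SE₂²) = √(0.0002393209 + 0.0002604996) = 0.02236, since the two samples are independent.
At 95% confidence z* = 1.960; margin = 1.960 × 0.02236 = 0.04383.
The difference is 0.4660 − 0.4770 = -0.0110, so the interval is -0.0110 ± 0.04383 = (-0.05483, 0.03283).
The interval (-0.05483, 0.03283) contains 0, so the difference is not significant.

not significant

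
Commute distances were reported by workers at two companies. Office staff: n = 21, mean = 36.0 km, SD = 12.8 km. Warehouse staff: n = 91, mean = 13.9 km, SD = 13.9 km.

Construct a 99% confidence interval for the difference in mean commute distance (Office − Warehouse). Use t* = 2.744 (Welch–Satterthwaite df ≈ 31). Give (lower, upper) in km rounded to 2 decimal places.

(13.46, 30.74)

Per-group SEs: s₁/√n₁ = 12.8/√21 = 2.7932, s₂/√n₂ = 13.9/√91 = 1.4571.
Unpooled SE of the difference: √(7.80196624 + 2.12314041) = 3.1504.
Margin of error = t* · SE = 2.744 × 3.1504 = 8.6447.
x̄₁ − x̄₂ = 36.0 − 13.9 = 22.1000.
CI: 22.1000 ± 8.6447 = (13.46, 30.74).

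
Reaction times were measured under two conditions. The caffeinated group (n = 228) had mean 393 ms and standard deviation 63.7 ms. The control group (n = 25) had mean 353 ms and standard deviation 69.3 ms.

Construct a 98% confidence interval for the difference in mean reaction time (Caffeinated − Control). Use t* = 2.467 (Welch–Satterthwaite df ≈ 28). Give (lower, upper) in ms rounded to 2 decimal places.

Standard errors of each mean: 63.7/√228 = 4.2186 and 69.3/√25 = 13.8600.
SE(x̄₁ − x̄₂) = √(4.2186² + 13.8600²) = 14.4878 for independent samples with unequal variances.
With t* = 2.467, the margin is 2.467 × 14.4878 = 35.7414.
x̄₁ − x̄₂ = 393 − 353 = 40.0000; the interval is 40.0000 ± 35.7414 = (4.26, 75.74).

(4.26, 75.74)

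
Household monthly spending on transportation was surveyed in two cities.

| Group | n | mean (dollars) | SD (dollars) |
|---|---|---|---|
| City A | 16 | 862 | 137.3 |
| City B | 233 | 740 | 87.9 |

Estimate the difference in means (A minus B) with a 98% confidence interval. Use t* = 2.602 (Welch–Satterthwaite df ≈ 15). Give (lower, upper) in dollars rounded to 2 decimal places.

(31.44, 212.56)

SE₁ = s₁/√n₁ = 137.3/√16 = 34.3250; SE₂ = 87.9/√233 = 5.7585.
Independent samples, unequal variances: SE_diff = √(SE₁² + SE₂²) = √(1178.205625 + 33.16032225) = 34.8047.
t* = 2.602, so margin of error = 2.602 × 34.8047 = 90.5618.
Difference in means = 862 − 740 = 122.0000.
122.0000 ± 90.5618 → (31.44, 212.56).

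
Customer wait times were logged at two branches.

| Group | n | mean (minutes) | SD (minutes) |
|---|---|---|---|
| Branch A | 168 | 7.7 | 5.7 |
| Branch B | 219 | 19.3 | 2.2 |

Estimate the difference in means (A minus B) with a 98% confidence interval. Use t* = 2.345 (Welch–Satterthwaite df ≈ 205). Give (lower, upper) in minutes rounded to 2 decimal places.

Standard errors of each mean: 5.7/√168 = 0.4398 and 2.2/√219 = 0.1487.
SE(x̄₁ − x̄₂) = √(0.4398² + 0.1487²) = 0.4643 for independent samples with unequal variances.
With t* = 2.345, the margin is 2.345 × 0.4643 = 1.0888.
x̄₁ − x̄₂ = 7.7 − 19.3 = -11.6000; the interval is -11.6000 ± 1.0888 = (-12.69, -10.51).

(-12.69, -10.51)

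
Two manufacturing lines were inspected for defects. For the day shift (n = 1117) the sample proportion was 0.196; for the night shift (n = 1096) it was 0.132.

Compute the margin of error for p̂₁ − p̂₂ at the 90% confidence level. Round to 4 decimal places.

0.0258

SE₁ = √(p̂₁(1−p̂₁)/n₁) = √(0.1960·0.8040/1117) = 0.01188; SE₂ = √(0.1320·0.8680/1096) = 0.01022.
Independent samples: SE of the difference = √(SE₁² + SE₂²) = √(0.0001411344 + 0.0001044484) = 0.01567.
z* for 90% confidence is 1.645, so the margin of error is 1.645 × 0.01567 = 0.02578.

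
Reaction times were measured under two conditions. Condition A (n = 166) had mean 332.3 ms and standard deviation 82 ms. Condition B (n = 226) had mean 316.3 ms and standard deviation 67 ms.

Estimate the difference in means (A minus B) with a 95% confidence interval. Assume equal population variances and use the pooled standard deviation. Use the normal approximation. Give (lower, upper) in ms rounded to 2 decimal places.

s_p = √[((n₁−1)s₁² + (n₂−1)s₂²)/(n₁+n₂−2)] = √[(165·82² + 225·67²)/390] = 73.7196.
SE = 73.7196·√(1/166 + 1/226) = 7.5356.
With z* = 1.960, margin = 1.960 × 7.5356 = 14.7698.
x̄₁ − x̄₂ = 332.3 − 316.3 = 16.0000; interval 16.0000 ± 14.7698 = (1.23, 30.77).

(1.23, 30.77)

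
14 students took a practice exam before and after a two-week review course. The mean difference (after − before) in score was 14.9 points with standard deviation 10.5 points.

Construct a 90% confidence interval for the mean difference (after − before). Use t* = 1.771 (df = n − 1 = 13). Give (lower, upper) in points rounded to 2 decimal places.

Paired design: SE = s_d/√n = 10.5/√14 = 2.8062.
t* = 1.771; margin of error = 1.771 × 2.8062 = 4.9698.
14.9 ± 4.9698 → (9.93, 19.87).

(9.93, 19.87)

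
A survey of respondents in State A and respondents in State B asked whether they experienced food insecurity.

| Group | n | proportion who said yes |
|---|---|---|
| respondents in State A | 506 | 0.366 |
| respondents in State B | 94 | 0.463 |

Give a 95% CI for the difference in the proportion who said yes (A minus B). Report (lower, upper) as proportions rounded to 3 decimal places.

(-0.206, 0.012)

Each SE is √(p̂(1−p̂)/n): √(0.3660·0.6340/506) = 0.02141 and √(0.4630·0.5370/94) = 0.05143.
SE(p̂₁ − p̂₂) = √(SE₁² + SE₂²) = √(0.0004583881 + 0.0026450449) = 0.05571, since the two samples are independent.
At 95% confidence z* = 1.960; margin = 1.960 × 0.05571 = 0.10919.
The difference is 0.3660 − 0.4630 = -0.0970, so the interval is -0.0970 ± 0.10919 = (-0.206, 0.012).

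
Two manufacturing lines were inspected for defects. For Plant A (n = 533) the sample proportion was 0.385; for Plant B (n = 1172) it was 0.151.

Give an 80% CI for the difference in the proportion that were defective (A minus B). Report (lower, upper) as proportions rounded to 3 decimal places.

SE₁ = √(p̂₁(1−p̂₁)/n₁) = √(0.3850·0.6150/533) = 0.02108; SE₂ = √(0.1510·0.8490/1172) = 0.01046.
Independent samples: SE of the difference = √(SE₁² + SE₂²) = √(0.0004443664 + 0.0001094116) = 0.02353.
z* for 80% confidence is 1.282, so the margin of error is 1.282 × 0.02353 = 0.03017.
Point estimate p̂₁ − p̂₂ = 0.3850 − 0.1510 = 0.2340.
0.2340 ± 0.03017 → (0.204, 0.264).

(0.204, 0.264)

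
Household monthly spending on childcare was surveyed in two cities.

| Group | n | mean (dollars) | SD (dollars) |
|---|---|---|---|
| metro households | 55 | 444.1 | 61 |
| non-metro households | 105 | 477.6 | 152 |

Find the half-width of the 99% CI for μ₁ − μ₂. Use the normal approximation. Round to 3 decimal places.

SE₁ = s₁/√n₁ = 61/√55 = 8.2252; SE₂ = 152/√105 = 14.8337.
Independent samples, unequal variances: SE_diff = √(SE₁² + SE₂²) = √(67.65391504 + 220.03865569) = 16.9615.
z* = 2.576, so margin of error = 2.576 × 16.9615 = 43.6928.

43.693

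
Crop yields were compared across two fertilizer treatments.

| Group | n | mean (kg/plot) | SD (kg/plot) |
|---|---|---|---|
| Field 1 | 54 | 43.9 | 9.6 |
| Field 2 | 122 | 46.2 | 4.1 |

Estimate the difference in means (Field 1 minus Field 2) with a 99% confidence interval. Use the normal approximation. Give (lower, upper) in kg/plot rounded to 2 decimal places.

(-5.80, 1.20)

SE₁ = s₁/√n₁ = 9.6/√54 = 1.3064; SE₂ = 4.1/√122 = 0.3712.
Independent samples, unequal variances: SE_diff = √(SE₁² + SE₂²) = √(1.70668096 + 0.13778944) = 1.3581.
z* = 2.576, so margin of error = 2.576 × 1.3581 = 3.4985.
Difference in means = 43.9 − 46.2 = -2.3000.
-2.3000 ± 3.4985 → (-5.80, 1.20).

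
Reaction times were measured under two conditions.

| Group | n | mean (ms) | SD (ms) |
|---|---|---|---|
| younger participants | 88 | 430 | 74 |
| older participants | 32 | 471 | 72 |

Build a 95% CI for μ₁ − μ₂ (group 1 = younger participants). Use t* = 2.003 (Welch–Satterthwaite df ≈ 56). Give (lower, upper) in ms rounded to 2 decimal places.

(-70.99, -11.01)

Per-group SEs: s₁/√n₁ = 74/√88 = 7.8884, s₂/√n₂ = 72/√32 = 12.7279.
Unpooled SE of the difference: √(62.22685456 + 161.99943841) = 14.9742.
Margin of error = t* · SE = 2.003 × 14.9742 = 29.9933.
x̄₁ − x̄₂ = 430 − 471 = -41.0000.
CI: -41.0000 ± 29.9933 = (-70.99, -11.01).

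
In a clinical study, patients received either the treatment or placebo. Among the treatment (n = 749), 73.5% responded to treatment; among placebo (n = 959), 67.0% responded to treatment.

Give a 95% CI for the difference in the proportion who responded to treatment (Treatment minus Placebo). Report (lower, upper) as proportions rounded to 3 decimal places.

(0.022, 0.108)

Each SE is √(p̂(1−p̂)/n): √(0.7350·0.2650/749) = 0.01613 and √(0.6700·0.3300/959) = 0.01518.
SE(p̂₁ − p̂₂) = √(SE₁² + SE₂²) = √(0.0002601769 + 0.0002304324) = 0.02215, since the two samples are independent.
At 95% confidence z* = 1.960; margin = 1.960 × 0.02215 = 0.04341.
The difference is 0.7350 − 0.6700 = 0.0650, so the interval is 0.0650 ± 0.04341 = (0.022, 0.108).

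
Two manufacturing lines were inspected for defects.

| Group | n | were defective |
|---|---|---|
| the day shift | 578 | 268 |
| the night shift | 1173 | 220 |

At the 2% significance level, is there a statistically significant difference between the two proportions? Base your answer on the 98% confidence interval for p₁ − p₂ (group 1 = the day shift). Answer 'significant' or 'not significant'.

significant

First, p̂₁ = 268/578 = 0.4637; p̂₂ = 220/1173 = 0.1876.
The two standard errors are √(0.4637×0.5363/578) = 0.02074 and √(0.1876×0.8124/1173) = 0.01140.
Because the samples are independent, SE_diff = √(0.02074² + 0.01140²) = 0.02367.
Using z* = 2.326 for 98%, ME = 2.326 × 0.02367 = 0.05506.
p̂₁ − p̂₂ = 0.2761; interval 0.2761 ± 0.05506 gives (0.22104, 0.33116).
The interval (0.22104, 0.33116) does not contain 0, so the difference is significant.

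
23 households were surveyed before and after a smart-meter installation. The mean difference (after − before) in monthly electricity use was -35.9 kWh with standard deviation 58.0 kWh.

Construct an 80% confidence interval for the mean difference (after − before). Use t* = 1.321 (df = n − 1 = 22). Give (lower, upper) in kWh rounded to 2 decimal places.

This is a matched-pairs design, so SE = s_d/√n = 58.0/√23 = 12.0938.
Margin = 1.321 × 12.0938 = 15.9759; the interval is -35.9 ± 15.9759 = (-51.88, -19.92).

(-51.88, -19.92)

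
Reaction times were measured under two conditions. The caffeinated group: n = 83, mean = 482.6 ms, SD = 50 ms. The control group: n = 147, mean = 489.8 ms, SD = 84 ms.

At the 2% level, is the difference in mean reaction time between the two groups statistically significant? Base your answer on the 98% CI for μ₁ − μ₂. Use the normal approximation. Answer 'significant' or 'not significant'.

not significant

SE₁ = s₁/√n₁ = 50/√83 = 5.4882; SE₂ = 84/√147 = 6.9282.
Independent samples, unequal variances: SE_diff = √(SE₁² + SE₂²) = √(30.12033924 + 47.99995524) = 8.8386.
z* = 2.326, so margin of error = 2.326 × 8.8386 = 20.5586.
Difference in means = 482.6 − 489.8 = -7.2000.
-7.2000 ± 20.5586 → (-27.7586, 13.3586).
The interval (-27.7586, 13.3586) contains 0, so the difference is not significant.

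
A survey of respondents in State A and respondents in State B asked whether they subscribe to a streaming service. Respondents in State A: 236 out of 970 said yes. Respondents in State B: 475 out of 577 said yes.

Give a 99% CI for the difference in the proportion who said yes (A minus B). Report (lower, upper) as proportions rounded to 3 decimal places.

(-0.634, -0.526)

Sample proportions: 236/970 = 0.2433, 475/577 = 0.8232.
Each SE is √(p̂(1−p̂)/n): √(0.2433·0.7567/970) = 0.01378 and √(0.8232·0.1768/577) = 0.01588.
SE(p̂₁ − p̂₂) = √(SE₁² + SE₂²) = √(0.0001898884 + 0.0002521744) = 0.02103, since the two samples are independent.
At 99% confidence z* = 2.576; margin = 2.576 × 0.02103 = 0.05417.
The difference is 0.2433 − 0.8232 = -0.5799, so the interval is -0.5799 ± 0.05417 = (-0.634, -0.526).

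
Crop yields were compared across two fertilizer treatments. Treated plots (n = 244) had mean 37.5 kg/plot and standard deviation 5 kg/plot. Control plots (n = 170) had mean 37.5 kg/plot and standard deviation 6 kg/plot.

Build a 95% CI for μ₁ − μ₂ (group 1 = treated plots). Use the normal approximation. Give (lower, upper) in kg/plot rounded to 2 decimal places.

(-1.10, 1.10)

Per-group SEs: s₁/√n₁ = 5/√244 = 0.3201, s₂/√n₂ = 6/√170 = 0.4602.
Unpooled SE of the difference: √(0.10246401 + 0.21178404) = 0.5606.
Margin of error = z* · SE = 1.960 × 0.5606 = 1.0988.
x̄₁ − x̄₂ = 37.5 − 37.5 = 0.0000.
CI: 0.0000 ± 1.0988 = (-1.10, 1.10).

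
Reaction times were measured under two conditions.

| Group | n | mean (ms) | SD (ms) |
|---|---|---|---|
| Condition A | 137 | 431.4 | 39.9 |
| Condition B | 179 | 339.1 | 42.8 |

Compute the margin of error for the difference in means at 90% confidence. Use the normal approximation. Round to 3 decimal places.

Per-group SEs: s₁/√n₁ = 39.9/√137 = 3.4089, s₂/√n₂ = 42.8/√179 = 3.1990.
Unpooled SE of the difference: √(11.62059921 + 10.233601) = 4.6748.
Margin of error = z* · SE = 1.645 × 4.6748 = 7.6900.

7.690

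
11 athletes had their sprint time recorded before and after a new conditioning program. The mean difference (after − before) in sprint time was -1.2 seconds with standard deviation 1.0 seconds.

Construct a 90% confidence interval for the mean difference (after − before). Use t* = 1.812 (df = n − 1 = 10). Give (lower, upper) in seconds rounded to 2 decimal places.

(-1.75, -0.65)

Paired design: SE = s_d/√n = 1.0/√11 = 0.3015.
t* = 1.812; margin of error = 1.812 × 0.3015 = 0.5463.
-1.2 ± 0.5463 → (-1.75, -0.65).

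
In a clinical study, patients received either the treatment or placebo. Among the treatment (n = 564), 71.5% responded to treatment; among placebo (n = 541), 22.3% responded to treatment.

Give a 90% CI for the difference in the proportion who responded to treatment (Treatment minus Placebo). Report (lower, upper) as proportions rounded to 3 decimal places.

(0.449, 0.535)

The two standard errors are √(0.7150×0.2850/564) = 0.01901 and √(0.2230×0.7770/541) = 0.01790.
Because the samples are independent, SE_diff = √(0.01901² + 0.01790²) = 0.02611.
Using z* = 1.645 for 90%, ME = 1.645 × 0.02611 = 0.04295.
p̂₁ − p̂₂ = 0.4920; interval 0.4920 ± 0.04295 gives (0.449, 0.535).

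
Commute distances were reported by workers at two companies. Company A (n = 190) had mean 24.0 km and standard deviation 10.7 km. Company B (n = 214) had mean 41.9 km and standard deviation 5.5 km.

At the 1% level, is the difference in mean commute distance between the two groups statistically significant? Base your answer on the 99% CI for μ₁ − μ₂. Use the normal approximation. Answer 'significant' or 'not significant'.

significant

Standard errors of each mean: 10.7/√190 = 0.7763 and 5.5/√214 = 0.3760.
SE(x̄₁ − x̄₂) = √(0.7763² + 0.3760²) = 0.8626 for independent samples with unequal variances.
With z* = 2.576, the margin is 2.576 × 0.8626 = 2.2221.
x̄₁ − x̄₂ = 24.0 − 41.9 = -17.9000; the interval is -17.9000 ± 2.2221 = (-20.1221, -15.6779).
The interval (-20.1221, -15.6779) does not contain 0, so the difference is significant.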